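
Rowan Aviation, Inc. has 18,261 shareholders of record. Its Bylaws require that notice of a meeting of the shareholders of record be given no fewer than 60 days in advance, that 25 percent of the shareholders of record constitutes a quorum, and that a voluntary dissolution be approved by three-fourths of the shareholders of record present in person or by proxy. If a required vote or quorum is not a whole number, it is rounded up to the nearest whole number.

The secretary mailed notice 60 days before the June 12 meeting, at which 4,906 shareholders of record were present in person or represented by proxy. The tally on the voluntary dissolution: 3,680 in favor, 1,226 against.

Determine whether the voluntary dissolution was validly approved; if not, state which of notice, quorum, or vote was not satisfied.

Notice: 60 days given; 60 required. Satisfied.
Quorum: 25% of 18,261 = 4,565.25, rounded up to 4,566; 4,906 present. Satisfied.
Vote: requires three-fourths of those present (4,906); 3/4 of 4906 = 3679.50, rounded up to 3680, so 3,680 needed; 3,680 in favor. Satisfied.

Valid — all requirements satisfied.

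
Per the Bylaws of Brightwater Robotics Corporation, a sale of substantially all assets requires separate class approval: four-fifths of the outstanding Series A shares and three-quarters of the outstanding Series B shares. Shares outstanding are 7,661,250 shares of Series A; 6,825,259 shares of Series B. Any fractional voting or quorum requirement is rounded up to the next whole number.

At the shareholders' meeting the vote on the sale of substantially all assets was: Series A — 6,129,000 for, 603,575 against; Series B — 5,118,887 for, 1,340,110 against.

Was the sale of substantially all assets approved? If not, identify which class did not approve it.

Series A: 4/5 of 7661250 = 6129000; 6,129,000 required, 6,129,000 in favor — approved.
Series B: 3/4 of 6825259 = 5118944.25, rounded up to 5118945; 5,118,945 required, 5,118,887 in favor — not approved.

Not approved — the Series B shares did not give the required vote.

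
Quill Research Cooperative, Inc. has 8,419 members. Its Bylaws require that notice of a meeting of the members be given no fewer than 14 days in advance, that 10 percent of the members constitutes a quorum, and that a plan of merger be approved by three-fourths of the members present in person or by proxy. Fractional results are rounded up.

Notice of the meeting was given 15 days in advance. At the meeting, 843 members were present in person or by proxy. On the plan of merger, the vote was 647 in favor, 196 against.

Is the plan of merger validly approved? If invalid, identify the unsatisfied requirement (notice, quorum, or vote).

Valid — all requirements satisfied.

Notice: 15 days given; 14 required. Satisfied.
Quorum: 10% of 8,419 = 841.90, rounded up to 842; 843 present. Satisfied.
Vote: requires three-fourths of those present (843); 3/4 of 843 = 632.25, rounded up to 633, so 633 needed; 647 in favor. Satisfied.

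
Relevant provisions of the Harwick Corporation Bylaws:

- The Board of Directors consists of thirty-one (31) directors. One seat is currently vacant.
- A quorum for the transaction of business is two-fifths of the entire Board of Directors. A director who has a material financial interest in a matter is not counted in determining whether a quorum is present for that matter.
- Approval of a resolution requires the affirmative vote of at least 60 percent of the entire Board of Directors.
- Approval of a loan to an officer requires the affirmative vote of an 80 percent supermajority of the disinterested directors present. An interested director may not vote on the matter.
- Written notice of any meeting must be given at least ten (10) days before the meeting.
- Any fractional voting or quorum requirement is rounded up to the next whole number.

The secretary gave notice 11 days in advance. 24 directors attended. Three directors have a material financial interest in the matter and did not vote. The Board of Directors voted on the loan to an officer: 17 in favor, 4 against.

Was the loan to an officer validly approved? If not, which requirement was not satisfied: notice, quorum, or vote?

Notice: 11 days given; 10 required (11 ≥ 10). Satisfied.
Quorum: 24 present, but the 3 interested directors do not count, leaving 21. Quorum is 13. Satisfied.
Vote: the loan to an officer requires four-fifths of the disinterested directors present (24 − 3 = 21). 4/5 of 21 = 16.80, rounded up to 17, so 17 affirmative votes are needed; 17 voted in favor. Satisfied.

Valid — all requirements satisfied.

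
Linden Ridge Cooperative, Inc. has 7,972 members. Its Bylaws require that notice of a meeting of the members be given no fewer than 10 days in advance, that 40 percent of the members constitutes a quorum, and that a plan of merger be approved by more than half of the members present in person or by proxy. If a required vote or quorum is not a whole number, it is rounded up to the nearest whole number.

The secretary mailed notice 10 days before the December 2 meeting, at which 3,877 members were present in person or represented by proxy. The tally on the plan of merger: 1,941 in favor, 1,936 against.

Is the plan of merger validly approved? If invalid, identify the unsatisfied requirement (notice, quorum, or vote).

Valid — all requirements satisfied.

Notice: 10 days given; 10 required. Satisfied.
Quorum: 40% of 7,972 = 3,188.80, rounded up to 3,189; 3,877 present. Satisfied.
Vote: requires a majority of those present (3,877); a majority of 3877 is 1939, so 1,939 needed; 1,941 in favor. Satisfied.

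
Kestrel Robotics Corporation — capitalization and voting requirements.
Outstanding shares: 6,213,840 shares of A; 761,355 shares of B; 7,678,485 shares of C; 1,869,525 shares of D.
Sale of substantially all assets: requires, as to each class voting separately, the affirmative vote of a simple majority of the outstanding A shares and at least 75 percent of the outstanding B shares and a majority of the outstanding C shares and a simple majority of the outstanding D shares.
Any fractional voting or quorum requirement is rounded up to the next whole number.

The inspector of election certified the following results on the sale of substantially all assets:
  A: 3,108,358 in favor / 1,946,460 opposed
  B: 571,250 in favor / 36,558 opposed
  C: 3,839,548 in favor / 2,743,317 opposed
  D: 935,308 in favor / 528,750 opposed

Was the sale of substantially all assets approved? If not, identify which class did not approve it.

A: a majority of 6213840 is 3106921; 3,106,921 required, 3,108,358 in favor — approved.
B: 3/4 of 761355 = 571016.25, rounded up to 571017; 571,017 required, 571,250 in favor — approved.
C: a majority of 7678485 is 3839243; 3,839,243 required, 3,839,548 in favor — approved.
D: a majority of 1869525 is 934763; 934,763 required, 935,308 in favor — approved.

Approved — every class gave the required vote.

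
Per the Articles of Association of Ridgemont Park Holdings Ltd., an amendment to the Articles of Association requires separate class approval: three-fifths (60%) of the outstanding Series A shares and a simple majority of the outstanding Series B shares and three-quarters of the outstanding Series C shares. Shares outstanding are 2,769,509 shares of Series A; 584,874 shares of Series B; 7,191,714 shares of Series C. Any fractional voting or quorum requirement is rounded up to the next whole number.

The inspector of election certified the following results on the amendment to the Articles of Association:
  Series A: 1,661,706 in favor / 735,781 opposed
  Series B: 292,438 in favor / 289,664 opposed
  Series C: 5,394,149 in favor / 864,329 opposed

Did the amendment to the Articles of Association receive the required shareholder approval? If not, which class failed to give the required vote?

Approved — every class gave the required vote.

Series A: 3/5 of 2769509 = 1661705.40, rounded up to 1661706; 1,661,706 required, 1,661,706 in favor — approved.
Series B: a majority of 584874 is 292438; 292,438 required, 292,438 in favor — approved.
Series C: 3/4 of 7191714 = 5393785.50, rounded up to 5393786; 5,393,786 required, 5,394,149 in favor — approved.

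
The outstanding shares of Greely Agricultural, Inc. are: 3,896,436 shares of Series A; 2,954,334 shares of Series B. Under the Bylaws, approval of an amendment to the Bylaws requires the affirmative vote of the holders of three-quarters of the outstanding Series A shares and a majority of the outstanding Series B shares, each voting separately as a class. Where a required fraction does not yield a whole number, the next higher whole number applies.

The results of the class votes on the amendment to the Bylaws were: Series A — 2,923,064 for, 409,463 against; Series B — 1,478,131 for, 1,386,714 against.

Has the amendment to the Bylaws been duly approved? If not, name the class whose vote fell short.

Series A: 3/4 of 3896436 = 2922327; 2,922,327 required, 2,923,064 in favor — approved.
Series B: a majority of 2954334 is 1477168; 1,477,168 required, 1,478,131 in favor — approved.

Approved — every class gave the required vote.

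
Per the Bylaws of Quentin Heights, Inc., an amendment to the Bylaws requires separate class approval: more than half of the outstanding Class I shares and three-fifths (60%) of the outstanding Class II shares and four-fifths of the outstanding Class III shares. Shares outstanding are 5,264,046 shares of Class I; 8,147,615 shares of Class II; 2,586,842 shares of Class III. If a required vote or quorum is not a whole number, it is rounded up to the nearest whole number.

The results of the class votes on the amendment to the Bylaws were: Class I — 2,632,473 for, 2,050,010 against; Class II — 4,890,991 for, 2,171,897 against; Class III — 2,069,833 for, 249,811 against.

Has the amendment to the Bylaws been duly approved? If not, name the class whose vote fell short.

Class I: a majority of 5264046 is 2632024; 2,632,024 required, 2,632,473 in favor — approved.
Class II: 3/5 of 8147615 = 4888569; 4,888,569 required, 4,890,991 in favor — approved.
Class III: 4/5 of 2586842 = 2069473.60, rounded up to 2069474; 2,069,474 required, 2,069,833 in favor — approved.

Approved — every class gave the required vote.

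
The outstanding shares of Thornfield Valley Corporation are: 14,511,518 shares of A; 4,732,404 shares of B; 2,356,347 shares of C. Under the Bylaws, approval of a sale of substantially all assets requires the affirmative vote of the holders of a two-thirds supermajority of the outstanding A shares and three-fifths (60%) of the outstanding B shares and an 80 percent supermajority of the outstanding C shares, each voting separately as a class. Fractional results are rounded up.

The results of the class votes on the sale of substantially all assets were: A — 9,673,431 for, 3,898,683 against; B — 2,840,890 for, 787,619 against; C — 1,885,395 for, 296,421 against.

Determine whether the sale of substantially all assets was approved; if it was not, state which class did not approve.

Not approved — the A shares did not give the required vote.

A: 2/3 of 14511518 = 9674345.33, rounded up to 9674346; 9,674,346 required, 9,673,431 in favor — not approved.
B: 3/5 of 4732404 = 2839442.40, rounded up to 2839443; 2,839,443 required, 2,840,890 in favor — approved.
C: 4/5 of 2356347 = 1885077.60, rounded up to 1885078; 1,885,078 required, 1,885,395 in favor — approved.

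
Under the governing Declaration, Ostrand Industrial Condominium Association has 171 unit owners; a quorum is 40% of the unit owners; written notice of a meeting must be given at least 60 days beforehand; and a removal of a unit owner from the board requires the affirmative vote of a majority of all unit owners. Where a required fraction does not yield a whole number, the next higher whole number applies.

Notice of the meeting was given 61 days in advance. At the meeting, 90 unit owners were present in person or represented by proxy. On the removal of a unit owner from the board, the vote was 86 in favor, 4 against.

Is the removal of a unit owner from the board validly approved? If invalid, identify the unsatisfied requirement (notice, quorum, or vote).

Valid — all requirements satisfied.

Notice: 61 days given; 60 required. Satisfied.
Quorum: 40% of 171 = 68.40, rounded up to 69; 90 present. Satisfied.
Vote: requires a majority of all unit owners (171); a majority of 171 is 86, so 86 needed; 86 in favor. Satisfied.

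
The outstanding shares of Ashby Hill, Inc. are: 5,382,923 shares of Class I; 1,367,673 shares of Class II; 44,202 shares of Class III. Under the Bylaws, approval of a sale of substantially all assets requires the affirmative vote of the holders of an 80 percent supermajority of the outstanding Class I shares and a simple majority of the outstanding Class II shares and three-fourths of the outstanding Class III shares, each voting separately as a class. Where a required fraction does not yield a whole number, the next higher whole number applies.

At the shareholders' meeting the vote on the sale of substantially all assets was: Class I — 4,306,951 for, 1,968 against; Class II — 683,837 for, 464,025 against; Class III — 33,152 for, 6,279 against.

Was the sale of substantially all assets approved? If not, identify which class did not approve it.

Class I: 4/5 of 5382923 = 4306338.40, rounded up to 4306339; 4,306,339 required, 4,306,951 in favor — approved.
Class II: a majority of 1367673 is 683837; 683,837 required, 683,837 in favor — approved.
Class III: 3/4 of 44202 = 33151.50, rounded up to 33152; 33,152 required, 33,152 in favor — approved.

Approved — every class gave the required vote.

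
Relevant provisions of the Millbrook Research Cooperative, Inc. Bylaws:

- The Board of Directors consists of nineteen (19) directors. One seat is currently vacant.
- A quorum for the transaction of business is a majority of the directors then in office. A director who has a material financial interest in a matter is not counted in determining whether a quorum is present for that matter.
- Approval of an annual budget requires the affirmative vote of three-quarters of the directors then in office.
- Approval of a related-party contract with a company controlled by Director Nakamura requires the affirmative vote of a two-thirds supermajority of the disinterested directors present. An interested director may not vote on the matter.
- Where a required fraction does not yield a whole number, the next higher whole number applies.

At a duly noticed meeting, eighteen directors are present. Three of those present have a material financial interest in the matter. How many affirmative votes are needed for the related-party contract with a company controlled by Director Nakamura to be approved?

10

The related-party contract with a company controlled by Director Nakamura requires two-thirds of the disinterested directors present (18 − 3 = 15).
2/3 of 15 = 10.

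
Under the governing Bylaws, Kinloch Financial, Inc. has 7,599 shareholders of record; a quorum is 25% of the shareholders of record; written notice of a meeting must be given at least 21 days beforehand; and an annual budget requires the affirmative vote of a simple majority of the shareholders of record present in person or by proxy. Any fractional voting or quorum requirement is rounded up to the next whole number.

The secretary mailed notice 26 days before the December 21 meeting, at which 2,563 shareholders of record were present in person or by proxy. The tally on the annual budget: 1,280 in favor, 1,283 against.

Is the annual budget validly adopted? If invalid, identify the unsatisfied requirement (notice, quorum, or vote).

Notice: 26 days given; 21 required. Satisfied.
Quorum: 25% of 7,599 = 1,899.75, rounded up to 1,900; 2,563 present. Satisfied.
Vote: requires a majority of those present (2,563); a majority of 2563 is 1282, so 1,282 needed; 1,280 in favor. Not satisfied.

Invalid — vote requirement not satisfied.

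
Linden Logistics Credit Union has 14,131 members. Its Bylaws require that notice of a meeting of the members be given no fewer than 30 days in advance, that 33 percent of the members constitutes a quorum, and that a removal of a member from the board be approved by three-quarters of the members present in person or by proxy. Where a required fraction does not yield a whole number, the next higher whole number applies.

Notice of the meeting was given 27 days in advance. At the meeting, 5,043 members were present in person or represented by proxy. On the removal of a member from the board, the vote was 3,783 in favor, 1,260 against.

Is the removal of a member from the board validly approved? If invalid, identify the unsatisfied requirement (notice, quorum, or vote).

Invalid — notice requirement not satisfied.

Notice: 27 days given; 30 required. Not satisfied.
Quorum: 33% of 14,131 = 4,663.23, rounded up to 4,664; 5,043 present. Satisfied.
Vote: requires three-fourths of those present (5,043); 3/4 of 5043 = 3782.25, rounded up to 3783, so 3,783 needed; 3,783 in favor. Satisfied.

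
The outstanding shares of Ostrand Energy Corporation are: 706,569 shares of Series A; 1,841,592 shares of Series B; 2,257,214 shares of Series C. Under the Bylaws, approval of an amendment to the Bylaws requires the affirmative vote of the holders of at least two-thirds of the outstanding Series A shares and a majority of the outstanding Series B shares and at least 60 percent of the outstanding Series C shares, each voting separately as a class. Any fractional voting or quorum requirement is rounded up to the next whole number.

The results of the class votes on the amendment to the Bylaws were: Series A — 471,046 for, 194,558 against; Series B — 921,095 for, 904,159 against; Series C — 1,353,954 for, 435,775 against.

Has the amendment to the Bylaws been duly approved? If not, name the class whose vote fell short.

Series A: 2/3 of 706569 = 471046; 471,046 required, 471,046 in favor — approved.
Series B: a majority of 1841592 is 920797; 920,797 required, 921,095 in favor — approved.
Series C: 3/5 of 2257214 = 1354328.40, rounded up to 1354329; 1,354,329 required, 1,353,954 in favor — not approved.

Not approved — the Series C shares did not give the required vote.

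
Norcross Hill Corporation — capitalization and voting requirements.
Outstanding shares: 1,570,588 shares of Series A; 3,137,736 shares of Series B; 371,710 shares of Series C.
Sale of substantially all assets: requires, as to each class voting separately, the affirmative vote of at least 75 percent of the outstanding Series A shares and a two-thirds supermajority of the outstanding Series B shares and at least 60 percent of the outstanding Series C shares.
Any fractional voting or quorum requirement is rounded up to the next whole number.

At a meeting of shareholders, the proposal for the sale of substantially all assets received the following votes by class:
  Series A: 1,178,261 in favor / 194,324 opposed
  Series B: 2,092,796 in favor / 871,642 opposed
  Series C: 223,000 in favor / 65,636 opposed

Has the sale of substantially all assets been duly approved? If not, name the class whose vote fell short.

Series A: 3/4 of 1570588 = 1177941; 1,177,941 required, 1,178,261 in favor — approved.
Series B: 2/3 of 3137736 = 2091824; 2,091,824 required, 2,092,796 in favor — approved.
Series C: 3/5 of 371710 = 223026; 223,026 required, 223,000 in favor — not approved.

Not approved — the Series C shares did not give the required vote.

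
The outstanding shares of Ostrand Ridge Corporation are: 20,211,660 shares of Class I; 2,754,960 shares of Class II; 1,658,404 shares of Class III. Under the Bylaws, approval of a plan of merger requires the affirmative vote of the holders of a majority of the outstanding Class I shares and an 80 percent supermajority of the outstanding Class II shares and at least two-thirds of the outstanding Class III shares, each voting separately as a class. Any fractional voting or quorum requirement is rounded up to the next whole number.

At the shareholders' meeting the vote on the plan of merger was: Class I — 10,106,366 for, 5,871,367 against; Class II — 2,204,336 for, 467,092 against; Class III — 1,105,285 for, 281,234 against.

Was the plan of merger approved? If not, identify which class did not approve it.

Not approved — the Class III shares did not give the required vote.

Class I: a majority of 20211660 is 10105831; 10,105,831 required, 10,106,366 in favor — approved.
Class II: 4/5 of 2754960 = 2203968; 2,203,968 required, 2,204,336 in favor — approved.
Class III: 2/3 of 1658404 = 1105602.67, rounded up to 1105603; 1,105,603 required, 1,105,285 in favor — not approved.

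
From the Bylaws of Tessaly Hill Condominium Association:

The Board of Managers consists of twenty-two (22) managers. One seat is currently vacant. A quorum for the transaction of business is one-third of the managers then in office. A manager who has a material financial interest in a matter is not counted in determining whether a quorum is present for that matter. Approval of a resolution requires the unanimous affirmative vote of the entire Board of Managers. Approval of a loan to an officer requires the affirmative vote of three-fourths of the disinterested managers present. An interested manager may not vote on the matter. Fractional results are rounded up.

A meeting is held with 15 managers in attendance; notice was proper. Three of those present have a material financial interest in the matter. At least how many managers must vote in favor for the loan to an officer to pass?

The loan to an officer requires three-fourths of the disinterested managers present (15 − 3 = 12).
3/4 of 12 = 9.

9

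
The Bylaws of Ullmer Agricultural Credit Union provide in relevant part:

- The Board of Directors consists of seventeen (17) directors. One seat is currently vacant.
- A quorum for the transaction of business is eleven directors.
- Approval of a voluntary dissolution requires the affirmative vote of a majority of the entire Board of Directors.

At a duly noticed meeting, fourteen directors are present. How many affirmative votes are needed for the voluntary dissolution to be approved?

9

The voluntary dissolution requires a majority of the entire Board of Directors (17).
A majority of 17 is 9.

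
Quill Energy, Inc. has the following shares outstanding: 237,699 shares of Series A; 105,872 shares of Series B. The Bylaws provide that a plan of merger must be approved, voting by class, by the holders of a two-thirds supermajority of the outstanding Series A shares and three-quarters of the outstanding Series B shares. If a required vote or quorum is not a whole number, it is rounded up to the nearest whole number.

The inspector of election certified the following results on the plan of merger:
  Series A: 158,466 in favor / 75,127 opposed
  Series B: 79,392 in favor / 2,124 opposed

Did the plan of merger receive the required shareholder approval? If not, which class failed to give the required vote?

Series A: 2/3 of 237699 = 158466; 158,466 required, 158,466 in favor — approved.
Series B: 3/4 of 105872 = 79404; 79,404 required, 79,392 in favor — not approved.

Not approved — the Series B shares did not give the required vote.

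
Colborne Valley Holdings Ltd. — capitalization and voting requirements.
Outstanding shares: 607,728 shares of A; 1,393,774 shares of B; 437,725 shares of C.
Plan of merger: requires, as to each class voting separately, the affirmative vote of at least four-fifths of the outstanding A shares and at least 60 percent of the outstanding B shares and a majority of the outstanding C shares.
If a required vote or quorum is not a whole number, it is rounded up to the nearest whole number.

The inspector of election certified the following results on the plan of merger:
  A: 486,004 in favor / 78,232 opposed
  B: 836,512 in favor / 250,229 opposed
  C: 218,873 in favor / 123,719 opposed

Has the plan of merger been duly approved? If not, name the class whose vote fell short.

Not approved — the A shares did not give the required vote.

A: 4/5 of 607728 = 486182.40, rounded up to 486183; 486,183 required, 486,004 in favor — not approved.
B: 3/5 of 1393774 = 836264.40, rounded up to 836265; 836,265 required, 836,512 in favor — approved.
C: a majority of 437725 is 218863; 218,863 required, 218,873 in favor — approved.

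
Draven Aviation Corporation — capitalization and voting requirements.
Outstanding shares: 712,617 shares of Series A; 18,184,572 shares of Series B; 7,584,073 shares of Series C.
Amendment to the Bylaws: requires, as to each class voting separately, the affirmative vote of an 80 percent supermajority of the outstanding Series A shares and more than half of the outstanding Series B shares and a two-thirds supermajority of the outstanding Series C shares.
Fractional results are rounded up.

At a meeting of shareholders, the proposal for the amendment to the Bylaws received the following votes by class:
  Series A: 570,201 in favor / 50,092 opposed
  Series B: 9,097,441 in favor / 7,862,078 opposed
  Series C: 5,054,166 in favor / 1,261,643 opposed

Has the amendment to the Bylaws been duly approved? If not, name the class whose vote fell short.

Not approved — the Series C shares did not give the required vote.

Series A: 4/5 of 712617 = 570093.60, rounded up to 570094; 570,094 required, 570,201 in favor — approved.
Series B: a majority of 18184572 is 9092287; 9,092,287 required, 9,097,441 in favor — approved.
Series C: 2/3 of 7584073 = 5056048.67, rounded up to 5056049; 5,056,049 required, 5,054,166 in favor — not approved.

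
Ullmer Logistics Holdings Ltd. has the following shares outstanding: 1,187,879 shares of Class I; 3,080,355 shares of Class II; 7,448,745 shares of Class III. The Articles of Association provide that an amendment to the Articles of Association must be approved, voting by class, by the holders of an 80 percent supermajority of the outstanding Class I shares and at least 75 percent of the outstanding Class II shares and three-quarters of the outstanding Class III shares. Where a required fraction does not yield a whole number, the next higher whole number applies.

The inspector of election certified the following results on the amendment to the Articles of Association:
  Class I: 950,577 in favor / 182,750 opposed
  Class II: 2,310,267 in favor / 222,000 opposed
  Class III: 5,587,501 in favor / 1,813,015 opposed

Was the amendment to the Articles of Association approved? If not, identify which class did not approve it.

Class I: 4/5 of 1187879 = 950303.20, rounded up to 950304; 950,304 required, 950,577 in favor — approved.
Class II: 3/4 of 3080355 = 2310266.25, rounded up to 2310267; 2,310,267 required, 2,310,267 in favor — approved.
Class III: 3/4 of 7448745 = 5586558.75, rounded up to 5586559; 5,586,559 required, 5,587,501 in favor — approved.

Approved — every class gave the required vote.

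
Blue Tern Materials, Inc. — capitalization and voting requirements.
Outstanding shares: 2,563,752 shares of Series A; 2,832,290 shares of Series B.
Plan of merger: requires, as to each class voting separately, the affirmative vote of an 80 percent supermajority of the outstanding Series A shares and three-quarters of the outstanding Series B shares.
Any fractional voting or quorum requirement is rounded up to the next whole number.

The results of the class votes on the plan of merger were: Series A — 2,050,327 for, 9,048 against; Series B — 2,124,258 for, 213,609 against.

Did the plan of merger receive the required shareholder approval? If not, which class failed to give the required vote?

Series A: 4/5 of 2563752 = 2051001.60, rounded up to 2051002; 2,051,002 required, 2,050,327 in favor — not approved.
Series B: 3/4 of 2832290 = 2124217.50, rounded up to 2124218; 2,124,218 required, 2,124,258 in favor — approved.

Not approved — the Series A shares did not give the required vote.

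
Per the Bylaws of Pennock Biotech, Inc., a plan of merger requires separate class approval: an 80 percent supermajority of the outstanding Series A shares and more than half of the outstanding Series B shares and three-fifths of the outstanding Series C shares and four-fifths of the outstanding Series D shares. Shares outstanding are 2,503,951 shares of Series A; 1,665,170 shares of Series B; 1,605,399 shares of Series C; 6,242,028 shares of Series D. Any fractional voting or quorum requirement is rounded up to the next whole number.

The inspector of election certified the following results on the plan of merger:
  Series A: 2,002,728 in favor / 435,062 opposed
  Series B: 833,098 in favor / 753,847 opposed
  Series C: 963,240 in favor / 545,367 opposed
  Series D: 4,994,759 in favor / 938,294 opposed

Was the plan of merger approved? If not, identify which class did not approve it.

Not approved — the Series A shares did not give the required vote.

Series A: 4/5 of 2503951 = 2003160.80, rounded up to 2003161; 2,003,161 required, 2,002,728 in favor — not approved.
Series B: a majority of 1665170 is 832586; 832,586 required, 833,098 in favor — approved.
Series C: 3/5 of 1605399 = 963239.40, rounded up to 963240; 963,240 required, 963,240 in favor — approved.
Series D: 4/5 of 6242028 = 4993622.40, rounded up to 4993623; 4,993,623 required, 4,994,759 in favor — approved.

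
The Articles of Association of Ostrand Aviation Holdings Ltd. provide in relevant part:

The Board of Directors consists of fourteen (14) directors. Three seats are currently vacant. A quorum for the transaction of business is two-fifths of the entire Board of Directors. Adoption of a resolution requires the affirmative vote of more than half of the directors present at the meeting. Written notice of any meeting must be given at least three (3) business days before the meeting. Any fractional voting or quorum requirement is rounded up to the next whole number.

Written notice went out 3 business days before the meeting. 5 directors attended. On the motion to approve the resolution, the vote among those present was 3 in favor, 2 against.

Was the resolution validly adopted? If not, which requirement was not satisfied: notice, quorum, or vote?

Notice: 3 business days given; 3 required (3 ≥ 3). Satisfied.
Quorum: 5 present; quorum is 6. Not satisfied.
Vote: the resolution requires a majority of the directors present (5). A majority of 5 is 3, so 3 affirmative votes are needed; 3 voted in favor. Satisfied. (Moot — without a quorum no business can be validly transacted.)

Invalid — quorum requirement not satisfied.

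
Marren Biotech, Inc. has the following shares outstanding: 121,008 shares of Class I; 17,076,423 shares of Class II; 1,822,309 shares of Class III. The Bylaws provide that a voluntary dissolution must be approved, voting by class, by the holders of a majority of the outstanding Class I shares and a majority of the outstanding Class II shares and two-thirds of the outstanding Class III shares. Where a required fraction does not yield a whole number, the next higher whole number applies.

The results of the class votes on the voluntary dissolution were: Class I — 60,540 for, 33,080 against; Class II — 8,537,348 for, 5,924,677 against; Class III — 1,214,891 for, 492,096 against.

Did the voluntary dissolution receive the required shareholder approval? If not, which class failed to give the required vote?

Class I: a majority of 121008 is 60505; 60,505 required, 60,540 in favor — approved.
Class II: a majority of 17076423 is 8538212; 8,538,212 required, 8,537,348 in favor — not approved.
Class III: 2/3 of 1822309 = 1214872.67, rounded up to 1214873; 1,214,873 required, 1,214,891 in favor — approved.

Not approved — the Class II shares did not give the required vote.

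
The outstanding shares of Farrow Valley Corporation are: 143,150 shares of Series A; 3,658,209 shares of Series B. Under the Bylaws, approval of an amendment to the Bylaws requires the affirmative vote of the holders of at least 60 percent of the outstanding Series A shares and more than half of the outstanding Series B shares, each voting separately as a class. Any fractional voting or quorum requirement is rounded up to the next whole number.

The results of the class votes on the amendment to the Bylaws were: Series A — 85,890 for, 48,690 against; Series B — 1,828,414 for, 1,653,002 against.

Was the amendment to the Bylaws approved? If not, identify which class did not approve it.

Series A: 3/5 of 143150 = 85890; 85,890 required, 85,890 in favor — approved.
Series B: a majority of 3658209 is 1829105; 1,829,105 required, 1,828,414 in favor — not approved.

Not approved — the Series B shares did not give the required vote.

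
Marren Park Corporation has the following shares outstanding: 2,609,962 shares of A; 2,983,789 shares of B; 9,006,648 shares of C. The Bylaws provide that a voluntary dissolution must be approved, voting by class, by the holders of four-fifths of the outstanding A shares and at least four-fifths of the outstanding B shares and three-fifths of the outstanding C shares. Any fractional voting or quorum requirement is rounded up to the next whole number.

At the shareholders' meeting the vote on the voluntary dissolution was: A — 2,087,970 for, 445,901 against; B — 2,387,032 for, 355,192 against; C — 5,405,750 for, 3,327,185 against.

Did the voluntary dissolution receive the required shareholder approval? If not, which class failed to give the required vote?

Approved — every class gave the required vote.

A: 4/5 of 2609962 = 2087969.60, rounded up to 2087970; 2,087,970 required, 2,087,970 in favor — approved.
B: 4/5 of 2983789 = 2387031.20, rounded up to 2387032; 2,387,032 required, 2,387,032 in favor — approved.
C: 3/5 of 9006648 = 5403988.80, rounded up to 5403989; 5,403,989 required, 5,405,750 in favor — approved.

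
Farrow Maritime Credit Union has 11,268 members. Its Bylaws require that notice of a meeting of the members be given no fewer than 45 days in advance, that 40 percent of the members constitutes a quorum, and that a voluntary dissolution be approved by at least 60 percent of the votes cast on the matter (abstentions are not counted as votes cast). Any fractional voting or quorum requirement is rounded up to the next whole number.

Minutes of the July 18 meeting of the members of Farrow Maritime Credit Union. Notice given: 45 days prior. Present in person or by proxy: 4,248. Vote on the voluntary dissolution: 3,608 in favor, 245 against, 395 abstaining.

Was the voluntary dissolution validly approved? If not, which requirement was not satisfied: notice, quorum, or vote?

Notice: 45 days given; 45 required. Satisfied.
Quorum: 40% of 11,268 = 4,507.20, rounded up to 4,508; 4,248 present. Not satisfied.
Vote: requires three-fifths of the votes cast (4,248 − 395 abstaining = 3,853); 3/5 of 3853 = 2311.80, rounded up to 2312, so 2,312 needed; 3,608 in favor. Satisfied.

Invalid — quorum requirement not satisfied.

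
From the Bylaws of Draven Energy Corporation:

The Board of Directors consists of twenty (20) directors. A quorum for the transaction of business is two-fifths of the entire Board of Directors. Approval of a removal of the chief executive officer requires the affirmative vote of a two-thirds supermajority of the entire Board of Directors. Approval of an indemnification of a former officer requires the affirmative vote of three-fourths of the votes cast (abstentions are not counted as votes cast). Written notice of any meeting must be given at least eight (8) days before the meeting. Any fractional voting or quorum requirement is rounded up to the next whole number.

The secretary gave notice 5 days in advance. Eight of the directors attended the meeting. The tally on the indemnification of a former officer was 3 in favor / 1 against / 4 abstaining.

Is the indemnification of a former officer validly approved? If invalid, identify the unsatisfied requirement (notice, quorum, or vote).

Notice: 5 days given; 8 required (5 < 8). Not satisfied.
Quorum: 8 present; quorum is 8. Satisfied.
Vote: the indemnification of a former officer requires three-fourths of the votes cast (8 present − 4 abstaining = 4). 3/4 of 4 = 3, so 3 affirmative votes are needed; 3 voted in favor. Satisfied.

Invalid — notice requirement not satisfied.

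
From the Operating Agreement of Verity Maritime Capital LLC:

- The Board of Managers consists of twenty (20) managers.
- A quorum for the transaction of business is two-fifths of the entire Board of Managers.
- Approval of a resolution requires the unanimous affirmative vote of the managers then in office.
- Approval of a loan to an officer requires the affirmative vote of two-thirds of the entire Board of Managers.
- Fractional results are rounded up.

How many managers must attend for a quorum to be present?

2/5 of 20 = 8.

8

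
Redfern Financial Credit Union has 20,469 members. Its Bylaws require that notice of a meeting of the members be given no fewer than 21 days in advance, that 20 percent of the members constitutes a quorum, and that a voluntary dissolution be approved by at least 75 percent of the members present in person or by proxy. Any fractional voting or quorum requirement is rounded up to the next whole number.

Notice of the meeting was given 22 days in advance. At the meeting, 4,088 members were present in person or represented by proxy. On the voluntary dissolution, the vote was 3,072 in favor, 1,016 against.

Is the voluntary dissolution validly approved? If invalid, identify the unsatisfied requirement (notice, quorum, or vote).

Notice: 22 days given; 21 required. Satisfied.
Quorum: 20% of 20,469 = 4,093.80, rounded up to 4,094; 4,088 present. Not satisfied.
Vote: requires three-fourths of those present (4,088); 3/4 of 4088 = 3066, so 3,066 needed; 3,072 in favor. Satisfied.

Invalid — quorum requirement not satisfied.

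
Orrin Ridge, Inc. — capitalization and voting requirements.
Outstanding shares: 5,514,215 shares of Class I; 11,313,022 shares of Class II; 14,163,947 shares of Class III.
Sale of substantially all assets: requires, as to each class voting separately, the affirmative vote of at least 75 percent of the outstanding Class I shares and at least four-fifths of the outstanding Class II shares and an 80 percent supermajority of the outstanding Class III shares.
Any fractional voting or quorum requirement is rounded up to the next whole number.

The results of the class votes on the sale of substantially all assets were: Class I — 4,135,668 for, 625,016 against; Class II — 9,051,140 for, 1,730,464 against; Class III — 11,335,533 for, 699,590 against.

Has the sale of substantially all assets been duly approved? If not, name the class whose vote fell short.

Approved — every class gave the required vote.

Class I: 3/4 of 5514215 = 4135661.25, rounded up to 4135662; 4,135,662 required, 4,135,668 in favor — approved.
Class II: 4/5 of 11313022 = 9050417.60, rounded up to 9050418; 9,050,418 required, 9,051,140 in favor — approved.
Class III: 4/5 of 14163947 = 11331157.60, rounded up to 11331158; 11,331,158 required, 11,335,533 in favor — approved.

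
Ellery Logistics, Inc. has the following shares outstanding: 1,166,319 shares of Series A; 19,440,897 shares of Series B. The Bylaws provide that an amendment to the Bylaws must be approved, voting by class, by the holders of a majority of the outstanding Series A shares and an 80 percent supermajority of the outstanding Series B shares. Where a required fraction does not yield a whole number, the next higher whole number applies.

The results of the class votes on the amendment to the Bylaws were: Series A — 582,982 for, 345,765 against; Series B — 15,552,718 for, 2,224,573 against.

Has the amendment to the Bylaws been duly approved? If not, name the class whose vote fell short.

Series A: a majority of 1166319 is 583160; 583,160 required, 582,982 in favor — not approved.
Series B: 4/5 of 19440897 = 15552717.60, rounded up to 15552718; 15,552,718 required, 15,552,718 in favor — approved.

Not approved — the Series A shares did not give the required vote.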